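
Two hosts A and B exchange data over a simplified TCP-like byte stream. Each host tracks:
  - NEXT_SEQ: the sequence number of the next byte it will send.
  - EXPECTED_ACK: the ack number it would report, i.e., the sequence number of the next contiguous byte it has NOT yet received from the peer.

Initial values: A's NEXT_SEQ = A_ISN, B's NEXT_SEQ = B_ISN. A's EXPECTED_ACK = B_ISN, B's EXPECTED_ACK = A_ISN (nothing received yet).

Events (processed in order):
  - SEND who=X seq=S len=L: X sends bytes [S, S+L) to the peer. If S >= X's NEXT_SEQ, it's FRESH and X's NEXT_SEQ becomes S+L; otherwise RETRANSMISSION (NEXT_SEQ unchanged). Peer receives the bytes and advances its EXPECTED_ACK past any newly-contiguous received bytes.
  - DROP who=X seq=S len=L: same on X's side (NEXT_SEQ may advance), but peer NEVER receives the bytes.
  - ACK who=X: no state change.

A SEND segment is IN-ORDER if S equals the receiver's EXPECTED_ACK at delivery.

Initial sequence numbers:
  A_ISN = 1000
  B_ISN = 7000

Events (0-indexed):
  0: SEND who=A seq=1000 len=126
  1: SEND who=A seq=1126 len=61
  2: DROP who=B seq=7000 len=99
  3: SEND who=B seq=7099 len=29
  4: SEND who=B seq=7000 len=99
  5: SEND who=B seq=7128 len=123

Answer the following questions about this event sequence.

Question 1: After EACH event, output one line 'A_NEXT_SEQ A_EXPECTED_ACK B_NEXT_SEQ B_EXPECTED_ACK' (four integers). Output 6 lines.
1126 7000 7000 1126
1187 7000 7000 1187
1187 7000 7099 1187
1187 7000 7128 1187
1187 7128 7128 1187
1187 7251 7251 1187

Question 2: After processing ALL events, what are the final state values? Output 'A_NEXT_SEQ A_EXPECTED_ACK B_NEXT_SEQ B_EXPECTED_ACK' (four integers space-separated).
After event 0: A_seq=1126 A_ack=7000 B_seq=7000 B_ack=1126
After event 1: A_seq=1187 A_ack=7000 B_seq=7000 B_ack=1187
After event 2: A_seq=1187 A_ack=7000 B_seq=7099 B_ack=1187
After event 3: A_seq=1187 A_ack=7000 B_seq=7128 B_ack=1187
After event 4: A_seq=1187 A_ack=7128 B_seq=7128 B_ack=1187
After event 5: A_seq=1187 A_ack=7251 B_seq=7251 B_ack=1187

Answer: 1187 7251 7251 1187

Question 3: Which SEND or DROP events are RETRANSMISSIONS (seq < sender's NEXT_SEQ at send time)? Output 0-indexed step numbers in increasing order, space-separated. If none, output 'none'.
Answer: 4

Derivation:
Step 0: SEND seq=1000 -> fresh
Step 1: SEND seq=1126 -> fresh
Step 2: DROP seq=7000 -> fresh
Step 3: SEND seq=7099 -> fresh
Step 4: SEND seq=7000 -> retransmit
Step 5: SEND seq=7128 -> fresh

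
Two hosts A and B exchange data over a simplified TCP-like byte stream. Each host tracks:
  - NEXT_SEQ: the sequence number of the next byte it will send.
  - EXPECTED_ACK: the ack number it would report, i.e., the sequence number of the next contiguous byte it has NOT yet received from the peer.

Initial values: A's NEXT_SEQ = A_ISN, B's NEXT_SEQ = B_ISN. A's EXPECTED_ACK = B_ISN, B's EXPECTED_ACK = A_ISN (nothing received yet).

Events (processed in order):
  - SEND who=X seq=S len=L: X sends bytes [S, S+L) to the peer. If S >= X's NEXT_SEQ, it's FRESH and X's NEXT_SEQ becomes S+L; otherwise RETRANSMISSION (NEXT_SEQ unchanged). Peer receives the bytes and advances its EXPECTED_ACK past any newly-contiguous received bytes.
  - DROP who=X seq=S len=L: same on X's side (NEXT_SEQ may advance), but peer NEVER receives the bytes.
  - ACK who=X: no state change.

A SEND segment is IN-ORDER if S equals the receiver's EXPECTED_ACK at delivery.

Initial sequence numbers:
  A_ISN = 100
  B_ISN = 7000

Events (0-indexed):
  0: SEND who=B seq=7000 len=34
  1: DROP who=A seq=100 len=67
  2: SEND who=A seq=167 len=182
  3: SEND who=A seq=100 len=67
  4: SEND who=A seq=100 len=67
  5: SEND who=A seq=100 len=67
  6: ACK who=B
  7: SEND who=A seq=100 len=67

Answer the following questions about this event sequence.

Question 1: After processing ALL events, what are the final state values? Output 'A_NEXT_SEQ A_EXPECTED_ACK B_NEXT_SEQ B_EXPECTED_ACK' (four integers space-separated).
Answer: 349 7034 7034 349

Derivation:
After event 0: A_seq=100 A_ack=7034 B_seq=7034 B_ack=100
After event 1: A_seq=167 A_ack=7034 B_seq=7034 B_ack=100
After event 2: A_seq=349 A_ack=7034 B_seq=7034 B_ack=100
After event 3: A_seq=349 A_ack=7034 B_seq=7034 B_ack=349
After event 4: A_seq=349 A_ack=7034 B_seq=7034 B_ack=349
After event 5: A_seq=349 A_ack=7034 B_seq=7034 B_ack=349
After event 6: A_seq=349 A_ack=7034 B_seq=7034 B_ack=349
After event 7: A_seq=349 A_ack=7034 B_seq=7034 B_ack=349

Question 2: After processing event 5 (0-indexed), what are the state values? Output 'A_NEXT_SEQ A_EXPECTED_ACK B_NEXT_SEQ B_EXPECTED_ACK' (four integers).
After event 0: A_seq=100 A_ack=7034 B_seq=7034 B_ack=100
After event 1: A_seq=167 A_ack=7034 B_seq=7034 B_ack=100
After event 2: A_seq=349 A_ack=7034 B_seq=7034 B_ack=100
After event 3: A_seq=349 A_ack=7034 B_seq=7034 B_ack=349
After event 4: A_seq=349 A_ack=7034 B_seq=7034 B_ack=349
After event 5: A_seq=349 A_ack=7034 B_seq=7034 B_ack=349

349 7034 7034 349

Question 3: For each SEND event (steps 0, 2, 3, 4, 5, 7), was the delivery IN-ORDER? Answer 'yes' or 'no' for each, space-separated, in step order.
Answer: yes no yes no no no

Derivation:
Step 0: SEND seq=7000 -> in-order
Step 2: SEND seq=167 -> out-of-order
Step 3: SEND seq=100 -> in-order
Step 4: SEND seq=100 -> out-of-order
Step 5: SEND seq=100 -> out-of-order
Step 7: SEND seq=100 -> out-of-order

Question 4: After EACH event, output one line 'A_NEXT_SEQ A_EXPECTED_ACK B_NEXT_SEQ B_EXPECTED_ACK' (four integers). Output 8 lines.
100 7034 7034 100
167 7034 7034 100
349 7034 7034 100
349 7034 7034 349
349 7034 7034 349
349 7034 7034 349
349 7034 7034 349
349 7034 7034 349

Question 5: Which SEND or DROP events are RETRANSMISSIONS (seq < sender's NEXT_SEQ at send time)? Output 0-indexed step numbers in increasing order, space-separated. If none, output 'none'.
Step 0: SEND seq=7000 -> fresh
Step 1: DROP seq=100 -> fresh
Step 2: SEND seq=167 -> fresh
Step 3: SEND seq=100 -> retransmit
Step 4: SEND seq=100 -> retransmit
Step 5: SEND seq=100 -> retransmit
Step 7: SEND seq=100 -> retransmit

Answer: 3 4 5 7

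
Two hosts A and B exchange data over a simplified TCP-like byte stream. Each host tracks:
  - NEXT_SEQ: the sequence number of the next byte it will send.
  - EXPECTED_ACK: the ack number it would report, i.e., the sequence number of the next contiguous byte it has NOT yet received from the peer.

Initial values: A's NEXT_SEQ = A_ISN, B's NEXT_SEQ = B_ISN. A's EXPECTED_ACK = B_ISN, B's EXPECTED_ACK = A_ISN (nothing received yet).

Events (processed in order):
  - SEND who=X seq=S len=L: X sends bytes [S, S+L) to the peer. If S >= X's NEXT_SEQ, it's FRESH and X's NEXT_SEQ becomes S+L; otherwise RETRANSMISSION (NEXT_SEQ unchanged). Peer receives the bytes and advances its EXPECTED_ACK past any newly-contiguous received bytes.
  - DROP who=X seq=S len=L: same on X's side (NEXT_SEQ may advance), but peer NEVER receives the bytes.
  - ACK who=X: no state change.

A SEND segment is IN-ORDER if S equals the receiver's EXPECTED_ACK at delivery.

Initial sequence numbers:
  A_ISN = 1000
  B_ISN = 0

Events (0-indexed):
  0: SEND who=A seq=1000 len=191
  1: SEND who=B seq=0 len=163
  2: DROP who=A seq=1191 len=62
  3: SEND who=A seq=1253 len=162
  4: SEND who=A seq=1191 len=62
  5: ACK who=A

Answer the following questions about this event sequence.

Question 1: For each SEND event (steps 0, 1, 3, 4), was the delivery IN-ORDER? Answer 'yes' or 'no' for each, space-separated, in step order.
Step 0: SEND seq=1000 -> in-order
Step 1: SEND seq=0 -> in-order
Step 3: SEND seq=1253 -> out-of-order
Step 4: SEND seq=1191 -> in-order

Answer: yes yes no yes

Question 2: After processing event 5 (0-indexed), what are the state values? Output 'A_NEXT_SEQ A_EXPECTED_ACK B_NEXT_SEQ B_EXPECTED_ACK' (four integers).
After event 0: A_seq=1191 A_ack=0 B_seq=0 B_ack=1191
After event 1: A_seq=1191 A_ack=163 B_seq=163 B_ack=1191
After event 2: A_seq=1253 A_ack=163 B_seq=163 B_ack=1191
After event 3: A_seq=1415 A_ack=163 B_seq=163 B_ack=1191
After event 4: A_seq=1415 A_ack=163 B_seq=163 B_ack=1415
After event 5: A_seq=1415 A_ack=163 B_seq=163 B_ack=1415

1415 163 163 1415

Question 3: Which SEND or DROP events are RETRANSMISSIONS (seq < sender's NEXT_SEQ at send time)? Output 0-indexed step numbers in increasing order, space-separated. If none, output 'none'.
Answer: 4

Derivation:
Step 0: SEND seq=1000 -> fresh
Step 1: SEND seq=0 -> fresh
Step 2: DROP seq=1191 -> fresh
Step 3: SEND seq=1253 -> fresh
Step 4: SEND seq=1191 -> retransmit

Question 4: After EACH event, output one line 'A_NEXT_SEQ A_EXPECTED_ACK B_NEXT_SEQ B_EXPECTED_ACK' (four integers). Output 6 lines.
1191 0 0 1191
1191 163 163 1191
1253 163 163 1191
1415 163 163 1191
1415 163 163 1415
1415 163 163 1415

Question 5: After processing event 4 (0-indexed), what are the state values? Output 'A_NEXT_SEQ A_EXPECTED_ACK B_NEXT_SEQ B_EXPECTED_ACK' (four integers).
After event 0: A_seq=1191 A_ack=0 B_seq=0 B_ack=1191
After event 1: A_seq=1191 A_ack=163 B_seq=163 B_ack=1191
After event 2: A_seq=1253 A_ack=163 B_seq=163 B_ack=1191
After event 3: A_seq=1415 A_ack=163 B_seq=163 B_ack=1191
After event 4: A_seq=1415 A_ack=163 B_seq=163 B_ack=1415

1415 163 163 1415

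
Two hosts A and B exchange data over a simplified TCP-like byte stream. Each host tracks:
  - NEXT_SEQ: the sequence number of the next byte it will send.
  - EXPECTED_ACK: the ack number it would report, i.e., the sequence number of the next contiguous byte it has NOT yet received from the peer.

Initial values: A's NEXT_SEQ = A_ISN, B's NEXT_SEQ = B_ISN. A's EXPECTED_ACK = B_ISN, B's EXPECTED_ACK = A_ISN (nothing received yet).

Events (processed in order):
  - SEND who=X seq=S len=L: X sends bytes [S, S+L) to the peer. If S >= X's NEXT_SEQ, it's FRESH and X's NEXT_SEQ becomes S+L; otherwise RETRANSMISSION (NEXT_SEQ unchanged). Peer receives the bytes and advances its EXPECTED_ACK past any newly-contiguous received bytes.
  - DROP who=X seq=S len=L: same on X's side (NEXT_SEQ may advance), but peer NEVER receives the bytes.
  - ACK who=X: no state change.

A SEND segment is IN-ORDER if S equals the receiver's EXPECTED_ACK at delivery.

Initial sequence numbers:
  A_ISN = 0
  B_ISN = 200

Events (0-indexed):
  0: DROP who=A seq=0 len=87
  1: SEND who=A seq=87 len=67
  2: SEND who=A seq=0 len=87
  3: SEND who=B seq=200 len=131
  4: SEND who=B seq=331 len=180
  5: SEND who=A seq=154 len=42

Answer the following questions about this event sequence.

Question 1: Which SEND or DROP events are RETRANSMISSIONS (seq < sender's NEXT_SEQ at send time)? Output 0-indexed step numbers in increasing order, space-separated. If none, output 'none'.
Answer: 2

Derivation:
Step 0: DROP seq=0 -> fresh
Step 1: SEND seq=87 -> fresh
Step 2: SEND seq=0 -> retransmit
Step 3: SEND seq=200 -> fresh
Step 4: SEND seq=331 -> fresh
Step 5: SEND seq=154 -> fresh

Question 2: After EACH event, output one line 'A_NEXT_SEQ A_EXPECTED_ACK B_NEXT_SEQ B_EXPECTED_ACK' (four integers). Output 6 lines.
87 200 200 0
154 200 200 0
154 200 200 154
154 331 331 154
154 511 511 154
196 511 511 196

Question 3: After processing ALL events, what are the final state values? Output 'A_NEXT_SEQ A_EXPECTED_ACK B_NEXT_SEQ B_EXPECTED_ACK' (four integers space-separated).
Answer: 196 511 511 196

Derivation:
After event 0: A_seq=87 A_ack=200 B_seq=200 B_ack=0
After event 1: A_seq=154 A_ack=200 B_seq=200 B_ack=0
After event 2: A_seq=154 A_ack=200 B_seq=200 B_ack=154
After event 3: A_seq=154 A_ack=331 B_seq=331 B_ack=154
After event 4: A_seq=154 A_ack=511 B_seq=511 B_ack=154
After event 5: A_seq=196 A_ack=511 B_seq=511 B_ack=196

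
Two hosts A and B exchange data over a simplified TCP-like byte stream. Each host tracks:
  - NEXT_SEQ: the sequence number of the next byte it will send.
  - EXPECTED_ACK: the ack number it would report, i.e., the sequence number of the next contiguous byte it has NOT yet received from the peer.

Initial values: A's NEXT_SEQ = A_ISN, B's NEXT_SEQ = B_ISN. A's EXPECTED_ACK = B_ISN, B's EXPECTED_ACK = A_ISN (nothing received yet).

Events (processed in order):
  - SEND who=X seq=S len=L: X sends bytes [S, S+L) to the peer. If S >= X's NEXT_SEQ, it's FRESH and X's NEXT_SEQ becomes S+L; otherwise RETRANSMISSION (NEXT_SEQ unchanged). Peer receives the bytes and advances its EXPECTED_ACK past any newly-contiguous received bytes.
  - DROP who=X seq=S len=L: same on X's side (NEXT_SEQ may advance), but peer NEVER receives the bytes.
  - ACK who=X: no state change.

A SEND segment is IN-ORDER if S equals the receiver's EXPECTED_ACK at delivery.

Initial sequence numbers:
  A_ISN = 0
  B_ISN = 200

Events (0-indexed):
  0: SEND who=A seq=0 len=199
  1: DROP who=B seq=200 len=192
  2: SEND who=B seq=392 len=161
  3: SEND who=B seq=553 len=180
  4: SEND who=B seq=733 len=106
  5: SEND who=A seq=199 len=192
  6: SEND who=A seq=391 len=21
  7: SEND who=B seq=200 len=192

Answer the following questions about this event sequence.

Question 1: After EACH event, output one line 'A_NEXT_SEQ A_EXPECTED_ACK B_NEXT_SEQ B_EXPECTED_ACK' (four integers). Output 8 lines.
199 200 200 199
199 200 392 199
199 200 553 199
199 200 733 199
199 200 839 199
391 200 839 391
412 200 839 412
412 839 839 412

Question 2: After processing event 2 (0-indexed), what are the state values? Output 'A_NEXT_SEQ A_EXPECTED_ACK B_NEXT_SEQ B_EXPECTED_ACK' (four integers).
After event 0: A_seq=199 A_ack=200 B_seq=200 B_ack=199
After event 1: A_seq=199 A_ack=200 B_seq=392 B_ack=199
After event 2: A_seq=199 A_ack=200 B_seq=553 B_ack=199

199 200 553 199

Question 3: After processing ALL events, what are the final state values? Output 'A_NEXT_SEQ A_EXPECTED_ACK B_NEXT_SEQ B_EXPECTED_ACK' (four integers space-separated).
After event 0: A_seq=199 A_ack=200 B_seq=200 B_ack=199
After event 1: A_seq=199 A_ack=200 B_seq=392 B_ack=199
After event 2: A_seq=199 A_ack=200 B_seq=553 B_ack=199
After event 3: A_seq=199 A_ack=200 B_seq=733 B_ack=199
After event 4: A_seq=199 A_ack=200 B_seq=839 B_ack=199
After event 5: A_seq=391 A_ack=200 B_seq=839 B_ack=391
After event 6: A_seq=412 A_ack=200 B_seq=839 B_ack=412
After event 7: A_seq=412 A_ack=839 B_seq=839 B_ack=412

Answer: 412 839 839 412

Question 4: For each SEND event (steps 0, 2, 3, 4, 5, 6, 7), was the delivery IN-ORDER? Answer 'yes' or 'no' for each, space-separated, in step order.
Answer: yes no no no yes yes yes

Derivation:
Step 0: SEND seq=0 -> in-order
Step 2: SEND seq=392 -> out-of-order
Step 3: SEND seq=553 -> out-of-order
Step 4: SEND seq=733 -> out-of-order
Step 5: SEND seq=199 -> in-order
Step 6: SEND seq=391 -> in-order
Step 7: SEND seq=200 -> in-order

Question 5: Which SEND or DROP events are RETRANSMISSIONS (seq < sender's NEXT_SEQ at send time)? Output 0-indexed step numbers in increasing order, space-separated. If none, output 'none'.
Step 0: SEND seq=0 -> fresh
Step 1: DROP seq=200 -> fresh
Step 2: SEND seq=392 -> fresh
Step 3: SEND seq=553 -> fresh
Step 4: SEND seq=733 -> fresh
Step 5: SEND seq=199 -> fresh
Step 6: SEND seq=391 -> fresh
Step 7: SEND seq=200 -> retransmit

Answer: 7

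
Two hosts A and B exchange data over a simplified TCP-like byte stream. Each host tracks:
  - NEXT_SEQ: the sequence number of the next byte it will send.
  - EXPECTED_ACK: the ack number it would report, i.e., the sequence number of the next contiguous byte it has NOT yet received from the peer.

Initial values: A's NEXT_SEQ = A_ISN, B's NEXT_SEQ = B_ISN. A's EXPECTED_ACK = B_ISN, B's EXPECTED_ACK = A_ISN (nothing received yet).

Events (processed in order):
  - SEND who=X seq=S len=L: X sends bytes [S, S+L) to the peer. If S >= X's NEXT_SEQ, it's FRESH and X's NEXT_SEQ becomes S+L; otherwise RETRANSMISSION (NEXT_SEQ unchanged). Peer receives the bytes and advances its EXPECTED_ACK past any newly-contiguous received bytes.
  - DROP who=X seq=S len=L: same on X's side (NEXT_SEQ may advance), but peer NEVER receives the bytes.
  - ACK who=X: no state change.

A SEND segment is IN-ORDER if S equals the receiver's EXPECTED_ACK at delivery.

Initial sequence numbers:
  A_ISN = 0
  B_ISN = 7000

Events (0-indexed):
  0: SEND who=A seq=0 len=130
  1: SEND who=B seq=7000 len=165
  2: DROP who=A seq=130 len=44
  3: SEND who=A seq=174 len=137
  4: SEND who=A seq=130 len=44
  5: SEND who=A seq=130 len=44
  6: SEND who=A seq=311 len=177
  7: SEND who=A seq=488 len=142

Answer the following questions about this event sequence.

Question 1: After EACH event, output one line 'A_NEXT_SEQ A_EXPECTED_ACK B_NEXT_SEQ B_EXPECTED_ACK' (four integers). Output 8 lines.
130 7000 7000 130
130 7165 7165 130
174 7165 7165 130
311 7165 7165 130
311 7165 7165 311
311 7165 7165 311
488 7165 7165 488
630 7165 7165 630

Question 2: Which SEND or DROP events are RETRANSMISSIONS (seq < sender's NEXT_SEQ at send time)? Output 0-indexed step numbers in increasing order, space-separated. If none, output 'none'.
Answer: 4 5

Derivation:
Step 0: SEND seq=0 -> fresh
Step 1: SEND seq=7000 -> fresh
Step 2: DROP seq=130 -> fresh
Step 3: SEND seq=174 -> fresh
Step 4: SEND seq=130 -> retransmit
Step 5: SEND seq=130 -> retransmit
Step 6: SEND seq=311 -> fresh
Step 7: SEND seq=488 -> fresh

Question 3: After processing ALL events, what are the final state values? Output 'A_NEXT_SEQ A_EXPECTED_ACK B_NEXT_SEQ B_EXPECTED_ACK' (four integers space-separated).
Answer: 630 7165 7165 630

Derivation:
After event 0: A_seq=130 A_ack=7000 B_seq=7000 B_ack=130
After event 1: A_seq=130 A_ack=7165 B_seq=7165 B_ack=130
After event 2: A_seq=174 A_ack=7165 B_seq=7165 B_ack=130
After event 3: A_seq=311 A_ack=7165 B_seq=7165 B_ack=130
After event 4: A_seq=311 A_ack=7165 B_seq=7165 B_ack=311
After event 5: A_seq=311 A_ack=7165 B_seq=7165 B_ack=311
After event 6: A_seq=488 A_ack=7165 B_seq=7165 B_ack=488
After event 7: A_seq=630 A_ack=7165 B_seq=7165 B_ack=630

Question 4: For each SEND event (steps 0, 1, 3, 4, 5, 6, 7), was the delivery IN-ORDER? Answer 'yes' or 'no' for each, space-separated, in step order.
Step 0: SEND seq=0 -> in-order
Step 1: SEND seq=7000 -> in-order
Step 3: SEND seq=174 -> out-of-order
Step 4: SEND seq=130 -> in-order
Step 5: SEND seq=130 -> out-of-order
Step 6: SEND seq=311 -> in-order
Step 7: SEND seq=488 -> in-order

Answer: yes yes no yes no yes yes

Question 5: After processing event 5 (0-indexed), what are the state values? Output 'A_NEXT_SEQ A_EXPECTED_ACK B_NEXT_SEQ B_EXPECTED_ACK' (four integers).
After event 0: A_seq=130 A_ack=7000 B_seq=7000 B_ack=130
After event 1: A_seq=130 A_ack=7165 B_seq=7165 B_ack=130
After event 2: A_seq=174 A_ack=7165 B_seq=7165 B_ack=130
After event 3: A_seq=311 A_ack=7165 B_seq=7165 B_ack=130
After event 4: A_seq=311 A_ack=7165 B_seq=7165 B_ack=311
After event 5: A_seq=311 A_ack=7165 B_seq=7165 B_ack=311

311 7165 7165 311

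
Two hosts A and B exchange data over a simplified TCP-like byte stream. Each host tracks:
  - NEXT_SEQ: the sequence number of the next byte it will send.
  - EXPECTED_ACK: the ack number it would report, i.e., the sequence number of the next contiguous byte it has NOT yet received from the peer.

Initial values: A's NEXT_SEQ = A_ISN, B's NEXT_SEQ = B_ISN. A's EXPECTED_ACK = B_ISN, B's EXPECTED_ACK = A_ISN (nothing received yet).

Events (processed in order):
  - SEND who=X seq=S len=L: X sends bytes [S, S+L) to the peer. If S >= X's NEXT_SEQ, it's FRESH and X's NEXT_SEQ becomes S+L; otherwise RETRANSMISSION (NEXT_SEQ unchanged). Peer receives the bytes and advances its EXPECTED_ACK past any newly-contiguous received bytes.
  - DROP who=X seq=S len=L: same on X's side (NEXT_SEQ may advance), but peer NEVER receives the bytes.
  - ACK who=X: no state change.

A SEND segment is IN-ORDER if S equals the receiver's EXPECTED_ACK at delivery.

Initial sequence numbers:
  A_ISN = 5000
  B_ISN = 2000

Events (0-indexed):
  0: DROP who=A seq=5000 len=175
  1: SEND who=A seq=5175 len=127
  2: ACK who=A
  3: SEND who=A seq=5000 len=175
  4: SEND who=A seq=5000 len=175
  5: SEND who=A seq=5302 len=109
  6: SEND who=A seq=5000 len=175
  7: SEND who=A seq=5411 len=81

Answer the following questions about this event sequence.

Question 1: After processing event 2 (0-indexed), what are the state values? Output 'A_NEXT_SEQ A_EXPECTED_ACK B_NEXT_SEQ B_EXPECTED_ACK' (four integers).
After event 0: A_seq=5175 A_ack=2000 B_seq=2000 B_ack=5000
After event 1: A_seq=5302 A_ack=2000 B_seq=2000 B_ack=5000
After event 2: A_seq=5302 A_ack=2000 B_seq=2000 B_ack=5000

5302 2000 2000 5000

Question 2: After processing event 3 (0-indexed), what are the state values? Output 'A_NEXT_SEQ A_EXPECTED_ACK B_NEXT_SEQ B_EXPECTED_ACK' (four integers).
After event 0: A_seq=5175 A_ack=2000 B_seq=2000 B_ack=5000
After event 1: A_seq=5302 A_ack=2000 B_seq=2000 B_ack=5000
After event 2: A_seq=5302 A_ack=2000 B_seq=2000 B_ack=5000
After event 3: A_seq=5302 A_ack=2000 B_seq=2000 B_ack=5302

5302 2000 2000 5302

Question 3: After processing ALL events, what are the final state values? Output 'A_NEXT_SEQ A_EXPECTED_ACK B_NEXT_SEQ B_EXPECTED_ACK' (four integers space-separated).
Answer: 5492 2000 2000 5492

Derivation:
After event 0: A_seq=5175 A_ack=2000 B_seq=2000 B_ack=5000
After event 1: A_seq=5302 A_ack=2000 B_seq=2000 B_ack=5000
After event 2: A_seq=5302 A_ack=2000 B_seq=2000 B_ack=5000
After event 3: A_seq=5302 A_ack=2000 B_seq=2000 B_ack=5302
After event 4: A_seq=5302 A_ack=2000 B_seq=2000 B_ack=5302
After event 5: A_seq=5411 A_ack=2000 B_seq=2000 B_ack=5411
After event 6: A_seq=5411 A_ack=2000 B_seq=2000 B_ack=5411
After event 7: A_seq=5492 A_ack=2000 B_seq=2000 B_ack=5492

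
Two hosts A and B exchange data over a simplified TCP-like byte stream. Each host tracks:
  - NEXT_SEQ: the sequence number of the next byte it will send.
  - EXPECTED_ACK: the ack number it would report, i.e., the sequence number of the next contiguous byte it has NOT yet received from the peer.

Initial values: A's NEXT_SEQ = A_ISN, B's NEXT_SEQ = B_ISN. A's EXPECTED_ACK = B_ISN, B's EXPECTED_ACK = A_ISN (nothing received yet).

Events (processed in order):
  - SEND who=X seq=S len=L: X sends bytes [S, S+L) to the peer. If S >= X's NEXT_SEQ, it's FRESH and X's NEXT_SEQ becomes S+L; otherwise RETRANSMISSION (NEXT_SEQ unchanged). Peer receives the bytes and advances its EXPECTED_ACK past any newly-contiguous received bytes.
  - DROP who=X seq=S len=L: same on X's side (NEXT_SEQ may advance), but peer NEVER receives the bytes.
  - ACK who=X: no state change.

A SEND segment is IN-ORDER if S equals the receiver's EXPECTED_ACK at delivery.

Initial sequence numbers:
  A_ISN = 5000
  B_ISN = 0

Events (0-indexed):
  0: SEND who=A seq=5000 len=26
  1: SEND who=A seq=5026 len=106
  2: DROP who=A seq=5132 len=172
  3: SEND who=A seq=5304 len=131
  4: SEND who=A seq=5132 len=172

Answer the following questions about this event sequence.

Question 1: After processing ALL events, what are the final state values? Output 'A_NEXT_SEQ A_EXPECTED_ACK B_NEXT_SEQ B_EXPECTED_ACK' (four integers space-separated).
Answer: 5435 0 0 5435

Derivation:
After event 0: A_seq=5026 A_ack=0 B_seq=0 B_ack=5026
After event 1: A_seq=5132 A_ack=0 B_seq=0 B_ack=5132
After event 2: A_seq=5304 A_ack=0 B_seq=0 B_ack=5132
After event 3: A_seq=5435 A_ack=0 B_seq=0 B_ack=5132
After event 4: A_seq=5435 A_ack=0 B_seq=0 B_ack=5435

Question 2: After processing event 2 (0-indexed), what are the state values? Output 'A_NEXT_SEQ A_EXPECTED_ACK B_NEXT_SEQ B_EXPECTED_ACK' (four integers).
After event 0: A_seq=5026 A_ack=0 B_seq=0 B_ack=5026
After event 1: A_seq=5132 A_ack=0 B_seq=0 B_ack=5132
After event 2: A_seq=5304 A_ack=0 B_seq=0 B_ack=5132

5304 0 0 5132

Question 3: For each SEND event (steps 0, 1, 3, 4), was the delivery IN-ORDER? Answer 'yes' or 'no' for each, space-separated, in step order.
Answer: yes yes no yes

Derivation:
Step 0: SEND seq=5000 -> in-order
Step 1: SEND seq=5026 -> in-order
Step 3: SEND seq=5304 -> out-of-order
Step 4: SEND seq=5132 -> in-order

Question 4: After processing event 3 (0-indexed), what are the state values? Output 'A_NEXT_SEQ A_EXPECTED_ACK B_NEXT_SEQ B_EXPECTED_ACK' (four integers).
After event 0: A_seq=5026 A_ack=0 B_seq=0 B_ack=5026
After event 1: A_seq=5132 A_ack=0 B_seq=0 B_ack=5132
After event 2: A_seq=5304 A_ack=0 B_seq=0 B_ack=5132
After event 3: A_seq=5435 A_ack=0 B_seq=0 B_ack=5132

5435 0 0 5132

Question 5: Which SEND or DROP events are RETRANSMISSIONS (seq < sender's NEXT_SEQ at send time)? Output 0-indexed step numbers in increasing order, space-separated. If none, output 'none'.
Answer: 4

Derivation:
Step 0: SEND seq=5000 -> fresh
Step 1: SEND seq=5026 -> fresh
Step 2: DROP seq=5132 -> fresh
Step 3: SEND seq=5304 -> fresh
Step 4: SEND seq=5132 -> retransmit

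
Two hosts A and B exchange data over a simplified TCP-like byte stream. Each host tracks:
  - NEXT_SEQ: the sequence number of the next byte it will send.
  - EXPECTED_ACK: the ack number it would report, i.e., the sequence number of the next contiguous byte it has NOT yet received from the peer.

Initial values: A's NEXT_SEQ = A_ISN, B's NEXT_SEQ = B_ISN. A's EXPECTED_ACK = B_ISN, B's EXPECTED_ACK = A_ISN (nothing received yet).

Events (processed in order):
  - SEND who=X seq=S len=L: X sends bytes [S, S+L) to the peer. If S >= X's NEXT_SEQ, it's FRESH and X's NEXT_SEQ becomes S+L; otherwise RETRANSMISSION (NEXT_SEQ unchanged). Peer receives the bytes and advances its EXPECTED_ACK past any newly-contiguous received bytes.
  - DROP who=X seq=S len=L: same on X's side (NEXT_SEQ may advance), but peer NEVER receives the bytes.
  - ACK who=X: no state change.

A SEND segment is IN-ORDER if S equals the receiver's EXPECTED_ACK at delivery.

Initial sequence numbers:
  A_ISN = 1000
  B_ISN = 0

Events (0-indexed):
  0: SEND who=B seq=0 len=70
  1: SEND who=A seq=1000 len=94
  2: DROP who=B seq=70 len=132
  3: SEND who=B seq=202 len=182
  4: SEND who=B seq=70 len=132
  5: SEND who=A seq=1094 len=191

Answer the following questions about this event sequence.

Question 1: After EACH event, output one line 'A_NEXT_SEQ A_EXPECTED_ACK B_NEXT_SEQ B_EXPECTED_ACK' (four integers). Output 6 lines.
1000 70 70 1000
1094 70 70 1094
1094 70 202 1094
1094 70 384 1094
1094 384 384 1094
1285 384 384 1285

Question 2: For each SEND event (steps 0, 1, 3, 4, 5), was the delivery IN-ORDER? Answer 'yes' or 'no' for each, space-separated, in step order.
Step 0: SEND seq=0 -> in-order
Step 1: SEND seq=1000 -> in-order
Step 3: SEND seq=202 -> out-of-order
Step 4: SEND seq=70 -> in-order
Step 5: SEND seq=1094 -> in-order

Answer: yes yes no yes yes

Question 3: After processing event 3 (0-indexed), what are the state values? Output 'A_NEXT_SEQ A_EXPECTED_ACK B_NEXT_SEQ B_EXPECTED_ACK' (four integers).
After event 0: A_seq=1000 A_ack=70 B_seq=70 B_ack=1000
After event 1: A_seq=1094 A_ack=70 B_seq=70 B_ack=1094
After event 2: A_seq=1094 A_ack=70 B_seq=202 B_ack=1094
After event 3: A_seq=1094 A_ack=70 B_seq=384 B_ack=1094

1094 70 384 1094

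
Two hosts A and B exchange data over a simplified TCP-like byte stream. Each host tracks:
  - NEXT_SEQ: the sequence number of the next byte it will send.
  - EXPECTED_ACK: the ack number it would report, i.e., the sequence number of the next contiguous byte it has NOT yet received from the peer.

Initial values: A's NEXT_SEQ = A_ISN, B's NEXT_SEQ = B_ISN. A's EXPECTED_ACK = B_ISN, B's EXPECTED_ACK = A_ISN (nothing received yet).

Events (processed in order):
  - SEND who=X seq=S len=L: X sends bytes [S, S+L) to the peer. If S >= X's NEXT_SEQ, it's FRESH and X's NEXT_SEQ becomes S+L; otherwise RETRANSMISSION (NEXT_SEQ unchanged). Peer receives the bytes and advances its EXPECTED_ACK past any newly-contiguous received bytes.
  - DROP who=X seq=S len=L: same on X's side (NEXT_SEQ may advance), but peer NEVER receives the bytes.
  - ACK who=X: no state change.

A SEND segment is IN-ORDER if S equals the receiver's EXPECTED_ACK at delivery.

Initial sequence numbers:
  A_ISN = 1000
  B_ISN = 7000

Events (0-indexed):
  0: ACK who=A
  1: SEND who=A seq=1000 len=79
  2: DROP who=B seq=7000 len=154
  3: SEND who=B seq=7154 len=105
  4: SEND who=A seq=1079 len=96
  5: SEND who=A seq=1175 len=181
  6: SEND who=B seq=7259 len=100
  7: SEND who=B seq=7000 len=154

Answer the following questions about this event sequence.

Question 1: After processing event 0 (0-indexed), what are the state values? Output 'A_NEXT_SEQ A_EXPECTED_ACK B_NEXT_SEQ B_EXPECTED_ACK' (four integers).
After event 0: A_seq=1000 A_ack=7000 B_seq=7000 B_ack=1000

1000 7000 7000 1000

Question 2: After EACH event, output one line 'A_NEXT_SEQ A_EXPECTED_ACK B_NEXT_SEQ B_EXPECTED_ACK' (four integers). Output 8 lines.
1000 7000 7000 1000
1079 7000 7000 1079
1079 7000 7154 1079
1079 7000 7259 1079
1175 7000 7259 1175
1356 7000 7259 1356
1356 7000 7359 1356
1356 7359 7359 1356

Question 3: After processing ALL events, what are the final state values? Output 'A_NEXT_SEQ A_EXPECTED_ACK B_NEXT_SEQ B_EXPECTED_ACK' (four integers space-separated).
After event 0: A_seq=1000 A_ack=7000 B_seq=7000 B_ack=1000
After event 1: A_seq=1079 A_ack=7000 B_seq=7000 B_ack=1079
After event 2: A_seq=1079 A_ack=7000 B_seq=7154 B_ack=1079
After event 3: A_seq=1079 A_ack=7000 B_seq=7259 B_ack=1079
After event 4: A_seq=1175 A_ack=7000 B_seq=7259 B_ack=1175
After event 5: A_seq=1356 A_ack=7000 B_seq=7259 B_ack=1356
After event 6: A_seq=1356 A_ack=7000 B_seq=7359 B_ack=1356
After event 7: A_seq=1356 A_ack=7359 B_seq=7359 B_ack=1356

Answer: 1356 7359 7359 1356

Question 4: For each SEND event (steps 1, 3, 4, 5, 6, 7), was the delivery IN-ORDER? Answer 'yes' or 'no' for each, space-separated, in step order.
Step 1: SEND seq=1000 -> in-order
Step 3: SEND seq=7154 -> out-of-order
Step 4: SEND seq=1079 -> in-order
Step 5: SEND seq=1175 -> in-order
Step 6: SEND seq=7259 -> out-of-order
Step 7: SEND seq=7000 -> in-order

Answer: yes no yes yes no yes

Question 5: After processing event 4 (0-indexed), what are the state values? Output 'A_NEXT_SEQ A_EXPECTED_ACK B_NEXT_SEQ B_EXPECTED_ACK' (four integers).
After event 0: A_seq=1000 A_ack=7000 B_seq=7000 B_ack=1000
After event 1: A_seq=1079 A_ack=7000 B_seq=7000 B_ack=1079
After event 2: A_seq=1079 A_ack=7000 B_seq=7154 B_ack=1079
After event 3: A_seq=1079 A_ack=7000 B_seq=7259 B_ack=1079
After event 4: A_seq=1175 A_ack=7000 B_seq=7259 B_ack=1175

1175 7000 7259 1175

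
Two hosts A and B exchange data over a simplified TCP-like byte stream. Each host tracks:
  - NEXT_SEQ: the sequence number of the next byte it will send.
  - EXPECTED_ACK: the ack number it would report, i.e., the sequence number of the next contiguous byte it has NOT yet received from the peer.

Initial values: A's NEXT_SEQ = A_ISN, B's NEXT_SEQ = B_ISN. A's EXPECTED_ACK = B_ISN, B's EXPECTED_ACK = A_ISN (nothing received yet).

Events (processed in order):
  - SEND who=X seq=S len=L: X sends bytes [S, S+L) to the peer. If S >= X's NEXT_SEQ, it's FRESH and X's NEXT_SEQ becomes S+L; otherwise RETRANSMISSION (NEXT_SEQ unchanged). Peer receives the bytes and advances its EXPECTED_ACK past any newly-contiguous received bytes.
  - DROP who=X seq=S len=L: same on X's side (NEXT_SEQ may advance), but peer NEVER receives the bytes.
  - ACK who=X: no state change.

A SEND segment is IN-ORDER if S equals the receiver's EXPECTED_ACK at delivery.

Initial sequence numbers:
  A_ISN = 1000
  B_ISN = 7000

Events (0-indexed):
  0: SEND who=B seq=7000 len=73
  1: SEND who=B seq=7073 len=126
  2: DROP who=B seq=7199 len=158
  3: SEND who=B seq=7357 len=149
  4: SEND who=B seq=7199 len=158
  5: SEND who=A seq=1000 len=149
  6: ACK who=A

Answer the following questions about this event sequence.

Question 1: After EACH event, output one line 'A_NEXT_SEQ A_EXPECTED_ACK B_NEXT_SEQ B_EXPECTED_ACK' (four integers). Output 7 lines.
1000 7073 7073 1000
1000 7199 7199 1000
1000 7199 7357 1000
1000 7199 7506 1000
1000 7506 7506 1000
1149 7506 7506 1149
1149 7506 7506 1149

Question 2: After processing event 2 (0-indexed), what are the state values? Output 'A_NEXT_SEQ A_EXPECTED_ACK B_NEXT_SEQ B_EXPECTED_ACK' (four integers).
After event 0: A_seq=1000 A_ack=7073 B_seq=7073 B_ack=1000
After event 1: A_seq=1000 A_ack=7199 B_seq=7199 B_ack=1000
After event 2: A_seq=1000 A_ack=7199 B_seq=7357 B_ack=1000

1000 7199 7357 1000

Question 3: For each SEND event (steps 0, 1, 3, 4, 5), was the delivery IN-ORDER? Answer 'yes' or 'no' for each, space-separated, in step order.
Answer: yes yes no yes yes

Derivation:
Step 0: SEND seq=7000 -> in-order
Step 1: SEND seq=7073 -> in-order
Step 3: SEND seq=7357 -> out-of-order
Step 4: SEND seq=7199 -> in-order
Step 5: SEND seq=1000 -> in-order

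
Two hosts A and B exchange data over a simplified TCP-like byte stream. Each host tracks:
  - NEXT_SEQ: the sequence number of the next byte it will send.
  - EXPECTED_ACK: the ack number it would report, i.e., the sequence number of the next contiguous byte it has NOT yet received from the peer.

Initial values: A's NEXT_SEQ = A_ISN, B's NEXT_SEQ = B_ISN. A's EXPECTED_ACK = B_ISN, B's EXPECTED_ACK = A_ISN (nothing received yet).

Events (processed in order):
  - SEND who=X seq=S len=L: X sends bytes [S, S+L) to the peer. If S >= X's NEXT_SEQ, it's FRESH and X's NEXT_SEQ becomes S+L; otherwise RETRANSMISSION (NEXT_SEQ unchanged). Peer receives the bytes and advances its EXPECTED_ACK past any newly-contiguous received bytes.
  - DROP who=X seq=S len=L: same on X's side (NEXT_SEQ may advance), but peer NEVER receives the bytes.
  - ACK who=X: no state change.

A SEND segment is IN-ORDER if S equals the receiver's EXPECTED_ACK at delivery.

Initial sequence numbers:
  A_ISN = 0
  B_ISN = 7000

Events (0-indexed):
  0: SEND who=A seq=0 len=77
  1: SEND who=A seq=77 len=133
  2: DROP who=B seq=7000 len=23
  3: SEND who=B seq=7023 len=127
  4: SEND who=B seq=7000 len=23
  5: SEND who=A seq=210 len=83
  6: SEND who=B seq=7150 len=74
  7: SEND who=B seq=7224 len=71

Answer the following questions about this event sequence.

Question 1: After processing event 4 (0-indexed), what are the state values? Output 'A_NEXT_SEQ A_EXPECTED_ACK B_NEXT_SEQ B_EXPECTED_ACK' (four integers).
After event 0: A_seq=77 A_ack=7000 B_seq=7000 B_ack=77
After event 1: A_seq=210 A_ack=7000 B_seq=7000 B_ack=210
After event 2: A_seq=210 A_ack=7000 B_seq=7023 B_ack=210
After event 3: A_seq=210 A_ack=7000 B_seq=7150 B_ack=210
After event 4: A_seq=210 A_ack=7150 B_seq=7150 B_ack=210

210 7150 7150 210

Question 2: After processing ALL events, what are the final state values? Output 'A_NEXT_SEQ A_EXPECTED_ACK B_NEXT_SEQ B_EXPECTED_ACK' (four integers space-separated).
After event 0: A_seq=77 A_ack=7000 B_seq=7000 B_ack=77
After event 1: A_seq=210 A_ack=7000 B_seq=7000 B_ack=210
After event 2: A_seq=210 A_ack=7000 B_seq=7023 B_ack=210
After event 3: A_seq=210 A_ack=7000 B_seq=7150 B_ack=210
After event 4: A_seq=210 A_ack=7150 B_seq=7150 B_ack=210
After event 5: A_seq=293 A_ack=7150 B_seq=7150 B_ack=293
After event 6: A_seq=293 A_ack=7224 B_seq=7224 B_ack=293
After event 7: A_seq=293 A_ack=7295 B_seq=7295 B_ack=293

Answer: 293 7295 7295 293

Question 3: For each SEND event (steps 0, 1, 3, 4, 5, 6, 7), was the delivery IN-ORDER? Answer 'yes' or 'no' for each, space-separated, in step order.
Answer: yes yes no yes yes yes yes

Derivation:
Step 0: SEND seq=0 -> in-order
Step 1: SEND seq=77 -> in-order
Step 3: SEND seq=7023 -> out-of-order
Step 4: SEND seq=7000 -> in-order
Step 5: SEND seq=210 -> in-order
Step 6: SEND seq=7150 -> in-order
Step 7: SEND seq=7224 -> in-order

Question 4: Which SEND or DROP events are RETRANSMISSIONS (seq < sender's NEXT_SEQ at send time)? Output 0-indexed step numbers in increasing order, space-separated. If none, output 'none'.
Step 0: SEND seq=0 -> fresh
Step 1: SEND seq=77 -> fresh
Step 2: DROP seq=7000 -> fresh
Step 3: SEND seq=7023 -> fresh
Step 4: SEND seq=7000 -> retransmit
Step 5: SEND seq=210 -> fresh
Step 6: SEND seq=7150 -> fresh
Step 7: SEND seq=7224 -> fresh

Answer: 4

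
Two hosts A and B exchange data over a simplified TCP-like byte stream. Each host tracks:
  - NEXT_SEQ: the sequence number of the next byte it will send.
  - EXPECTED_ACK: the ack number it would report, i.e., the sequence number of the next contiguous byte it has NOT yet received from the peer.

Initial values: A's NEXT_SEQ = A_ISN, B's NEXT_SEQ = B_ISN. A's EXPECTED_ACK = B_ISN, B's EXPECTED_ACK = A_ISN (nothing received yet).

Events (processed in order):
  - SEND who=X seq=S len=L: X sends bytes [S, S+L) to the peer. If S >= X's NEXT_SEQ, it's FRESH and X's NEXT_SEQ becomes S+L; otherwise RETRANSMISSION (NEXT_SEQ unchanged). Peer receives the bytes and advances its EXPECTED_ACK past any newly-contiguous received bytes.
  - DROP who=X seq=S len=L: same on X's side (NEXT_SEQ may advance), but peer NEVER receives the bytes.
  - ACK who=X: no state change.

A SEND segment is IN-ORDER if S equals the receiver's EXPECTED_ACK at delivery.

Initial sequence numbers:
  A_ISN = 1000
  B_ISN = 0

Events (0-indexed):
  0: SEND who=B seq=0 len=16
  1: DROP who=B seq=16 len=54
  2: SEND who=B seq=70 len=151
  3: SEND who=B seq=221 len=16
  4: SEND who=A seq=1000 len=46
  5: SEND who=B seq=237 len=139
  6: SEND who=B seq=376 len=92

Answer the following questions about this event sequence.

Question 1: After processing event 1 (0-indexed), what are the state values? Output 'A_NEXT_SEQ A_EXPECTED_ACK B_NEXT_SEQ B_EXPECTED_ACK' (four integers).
After event 0: A_seq=1000 A_ack=16 B_seq=16 B_ack=1000
After event 1: A_seq=1000 A_ack=16 B_seq=70 B_ack=1000

1000 16 70 1000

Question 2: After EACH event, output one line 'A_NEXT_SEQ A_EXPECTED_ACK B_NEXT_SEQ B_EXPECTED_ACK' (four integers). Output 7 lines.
1000 16 16 1000
1000 16 70 1000
1000 16 221 1000
1000 16 237 1000
1046 16 237 1046
1046 16 376 1046
1046 16 468 1046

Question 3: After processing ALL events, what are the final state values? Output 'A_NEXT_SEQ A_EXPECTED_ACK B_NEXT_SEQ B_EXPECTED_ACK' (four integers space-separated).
Answer: 1046 16 468 1046

Derivation:
After event 0: A_seq=1000 A_ack=16 B_seq=16 B_ack=1000
After event 1: A_seq=1000 A_ack=16 B_seq=70 B_ack=1000
After event 2: A_seq=1000 A_ack=16 B_seq=221 B_ack=1000
After event 3: A_seq=1000 A_ack=16 B_seq=237 B_ack=1000
After event 4: A_seq=1046 A_ack=16 B_seq=237 B_ack=1046
After event 5: A_seq=1046 A_ack=16 B_seq=376 B_ack=1046
After event 6: A_seq=1046 A_ack=16 B_seq=468 B_ack=1046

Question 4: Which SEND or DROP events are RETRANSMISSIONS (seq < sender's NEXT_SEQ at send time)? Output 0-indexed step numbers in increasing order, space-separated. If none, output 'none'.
Answer: none

Derivation:
Step 0: SEND seq=0 -> fresh
Step 1: DROP seq=16 -> fresh
Step 2: SEND seq=70 -> fresh
Step 3: SEND seq=221 -> fresh
Step 4: SEND seq=1000 -> fresh
Step 5: SEND seq=237 -> fresh
Step 6: SEND seq=376 -> fresh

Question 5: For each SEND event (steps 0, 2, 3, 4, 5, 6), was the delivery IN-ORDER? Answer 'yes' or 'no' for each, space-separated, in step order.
Step 0: SEND seq=0 -> in-order
Step 2: SEND seq=70 -> out-of-order
Step 3: SEND seq=221 -> out-of-order
Step 4: SEND seq=1000 -> in-order
Step 5: SEND seq=237 -> out-of-order
Step 6: SEND seq=376 -> out-of-order

Answer: yes no no yes no no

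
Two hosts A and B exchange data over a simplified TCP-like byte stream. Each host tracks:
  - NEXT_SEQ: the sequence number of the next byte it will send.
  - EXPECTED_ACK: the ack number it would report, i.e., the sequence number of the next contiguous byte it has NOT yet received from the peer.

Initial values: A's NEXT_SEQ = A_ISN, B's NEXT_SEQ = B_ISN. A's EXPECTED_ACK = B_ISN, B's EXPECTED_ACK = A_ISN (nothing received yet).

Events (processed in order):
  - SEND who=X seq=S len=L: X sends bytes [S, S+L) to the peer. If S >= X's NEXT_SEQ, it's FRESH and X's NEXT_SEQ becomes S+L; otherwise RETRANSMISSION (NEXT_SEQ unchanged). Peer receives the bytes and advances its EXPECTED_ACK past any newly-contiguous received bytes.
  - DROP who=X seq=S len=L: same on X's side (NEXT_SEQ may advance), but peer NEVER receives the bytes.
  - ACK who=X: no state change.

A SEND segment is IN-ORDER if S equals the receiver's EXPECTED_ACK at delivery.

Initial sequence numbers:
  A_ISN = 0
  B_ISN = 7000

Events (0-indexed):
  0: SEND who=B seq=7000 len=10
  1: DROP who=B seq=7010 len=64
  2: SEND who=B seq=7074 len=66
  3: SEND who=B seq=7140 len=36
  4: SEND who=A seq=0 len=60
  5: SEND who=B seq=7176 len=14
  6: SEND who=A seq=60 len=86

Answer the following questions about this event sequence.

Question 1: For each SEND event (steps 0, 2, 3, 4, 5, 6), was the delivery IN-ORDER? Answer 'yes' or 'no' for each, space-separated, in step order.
Answer: yes no no yes no yes

Derivation:
Step 0: SEND seq=7000 -> in-order
Step 2: SEND seq=7074 -> out-of-order
Step 3: SEND seq=7140 -> out-of-order
Step 4: SEND seq=0 -> in-order
Step 5: SEND seq=7176 -> out-of-order
Step 6: SEND seq=60 -> in-order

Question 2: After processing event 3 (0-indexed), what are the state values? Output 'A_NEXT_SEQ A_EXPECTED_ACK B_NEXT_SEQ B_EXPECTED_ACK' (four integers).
After event 0: A_seq=0 A_ack=7010 B_seq=7010 B_ack=0
After event 1: A_seq=0 A_ack=7010 B_seq=7074 B_ack=0
After event 2: A_seq=0 A_ack=7010 B_seq=7140 B_ack=0
After event 3: A_seq=0 A_ack=7010 B_seq=7176 B_ack=0

0 7010 7176 0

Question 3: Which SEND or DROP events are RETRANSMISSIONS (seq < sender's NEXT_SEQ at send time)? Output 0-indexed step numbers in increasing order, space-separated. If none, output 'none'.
Step 0: SEND seq=7000 -> fresh
Step 1: DROP seq=7010 -> fresh
Step 2: SEND seq=7074 -> fresh
Step 3: SEND seq=7140 -> fresh
Step 4: SEND seq=0 -> fresh
Step 5: SEND seq=7176 -> fresh
Step 6: SEND seq=60 -> fresh

Answer: none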